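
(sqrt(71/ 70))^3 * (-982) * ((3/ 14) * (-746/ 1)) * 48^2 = 44938896768 * sqrt(4970)/ 8575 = 369459188.60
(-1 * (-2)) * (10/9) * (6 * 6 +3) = 260/3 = 86.67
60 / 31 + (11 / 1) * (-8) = -2668 / 31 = -86.06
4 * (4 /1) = 16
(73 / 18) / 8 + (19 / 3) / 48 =23 / 36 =0.64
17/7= 2.43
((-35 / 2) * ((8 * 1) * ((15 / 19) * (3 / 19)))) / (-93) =2100 / 11191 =0.19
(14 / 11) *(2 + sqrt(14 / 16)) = 7 *sqrt(14) / 22 + 28 / 11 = 3.74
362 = 362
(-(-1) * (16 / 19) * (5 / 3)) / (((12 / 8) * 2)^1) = 80 / 171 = 0.47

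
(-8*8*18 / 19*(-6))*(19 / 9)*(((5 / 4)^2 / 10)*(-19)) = -2280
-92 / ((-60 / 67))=1541 / 15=102.73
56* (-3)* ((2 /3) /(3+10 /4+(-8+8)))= -224 /11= -20.36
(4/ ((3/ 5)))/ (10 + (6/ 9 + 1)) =4/ 7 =0.57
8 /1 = 8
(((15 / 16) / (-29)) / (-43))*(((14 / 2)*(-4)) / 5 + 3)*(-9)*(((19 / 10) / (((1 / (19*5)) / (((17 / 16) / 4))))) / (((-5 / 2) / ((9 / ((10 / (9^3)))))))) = -14132964807 / 63846400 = -221.36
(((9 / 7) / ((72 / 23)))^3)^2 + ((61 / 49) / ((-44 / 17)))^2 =881235781673 / 3731758514176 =0.24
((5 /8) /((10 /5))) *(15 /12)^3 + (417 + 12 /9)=1286995 /3072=418.94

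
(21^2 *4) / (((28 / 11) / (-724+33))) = -478863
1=1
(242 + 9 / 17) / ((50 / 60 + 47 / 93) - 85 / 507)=129602382 / 625787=207.10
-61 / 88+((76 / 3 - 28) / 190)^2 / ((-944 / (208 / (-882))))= -128916980623 / 185978608200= -0.69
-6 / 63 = -2 / 21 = -0.10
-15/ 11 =-1.36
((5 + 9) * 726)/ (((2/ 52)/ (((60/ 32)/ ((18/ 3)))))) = 165165/ 2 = 82582.50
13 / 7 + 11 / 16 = 285 / 112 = 2.54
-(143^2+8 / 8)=-20450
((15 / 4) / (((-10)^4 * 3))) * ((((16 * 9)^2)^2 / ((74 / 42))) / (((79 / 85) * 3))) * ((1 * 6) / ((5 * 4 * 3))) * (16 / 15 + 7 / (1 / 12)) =170026407936 / 1826875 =93069.54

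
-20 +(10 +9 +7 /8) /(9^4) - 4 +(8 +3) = -227395 /17496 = -13.00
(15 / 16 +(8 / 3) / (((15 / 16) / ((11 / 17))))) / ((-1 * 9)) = -34003 / 110160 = -0.31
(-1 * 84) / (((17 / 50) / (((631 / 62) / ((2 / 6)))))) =-3975300 / 527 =-7543.26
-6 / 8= -3 / 4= -0.75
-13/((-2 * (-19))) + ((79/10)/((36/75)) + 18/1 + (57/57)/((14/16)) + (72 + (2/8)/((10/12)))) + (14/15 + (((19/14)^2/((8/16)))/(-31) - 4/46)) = 8625719089/79656360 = 108.29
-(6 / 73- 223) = 16273 / 73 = 222.92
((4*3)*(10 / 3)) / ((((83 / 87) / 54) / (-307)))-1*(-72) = -57685464 / 83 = -695005.59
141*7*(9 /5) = 8883 /5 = 1776.60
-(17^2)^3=-24137569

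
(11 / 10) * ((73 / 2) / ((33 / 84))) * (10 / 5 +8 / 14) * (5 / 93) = 438 / 31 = 14.13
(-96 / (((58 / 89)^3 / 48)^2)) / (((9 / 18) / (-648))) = 2225967274663335936 / 594823321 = 3742232686.71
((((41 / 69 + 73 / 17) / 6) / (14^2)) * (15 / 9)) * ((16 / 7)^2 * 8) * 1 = 7339520 / 25347357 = 0.29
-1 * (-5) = 5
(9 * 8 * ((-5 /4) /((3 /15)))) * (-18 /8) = 2025 /2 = 1012.50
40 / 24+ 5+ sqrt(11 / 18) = sqrt(22) / 6+ 20 / 3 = 7.45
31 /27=1.15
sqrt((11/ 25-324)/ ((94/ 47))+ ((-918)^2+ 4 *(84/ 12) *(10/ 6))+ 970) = sqrt(759220998)/ 30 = 918.47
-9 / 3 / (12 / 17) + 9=19 / 4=4.75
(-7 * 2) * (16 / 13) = -224 / 13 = -17.23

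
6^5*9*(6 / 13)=419904 / 13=32300.31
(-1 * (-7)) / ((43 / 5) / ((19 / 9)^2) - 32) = -12635 / 54277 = -0.23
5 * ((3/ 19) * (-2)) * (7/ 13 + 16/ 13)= -690/ 247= -2.79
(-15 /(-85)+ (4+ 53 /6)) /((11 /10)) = 6635 /561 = 11.83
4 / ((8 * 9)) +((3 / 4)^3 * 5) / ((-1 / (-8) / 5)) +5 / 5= 6151 / 72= 85.43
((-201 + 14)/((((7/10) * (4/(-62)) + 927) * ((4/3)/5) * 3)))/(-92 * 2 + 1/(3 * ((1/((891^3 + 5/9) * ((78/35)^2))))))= -20625/95778012268736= -0.00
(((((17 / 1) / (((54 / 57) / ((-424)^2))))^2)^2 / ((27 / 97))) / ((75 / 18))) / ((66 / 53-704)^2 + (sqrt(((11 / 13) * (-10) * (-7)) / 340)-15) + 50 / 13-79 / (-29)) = 519175161342474516174767695682548784596197853626368 / 2745667219727489740518377399355-11892181144212748064843442520006347154522112 * sqrt(34034) / 13728336098637448702591886996775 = 189088728171801508014.61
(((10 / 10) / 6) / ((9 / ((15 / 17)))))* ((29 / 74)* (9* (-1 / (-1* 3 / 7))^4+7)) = 89320 / 50949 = 1.75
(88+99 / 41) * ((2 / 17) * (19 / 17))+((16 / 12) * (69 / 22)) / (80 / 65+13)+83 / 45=3044003177 / 217014435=14.03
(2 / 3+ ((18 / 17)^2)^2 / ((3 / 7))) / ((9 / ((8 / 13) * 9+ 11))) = 193902910 / 29315871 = 6.61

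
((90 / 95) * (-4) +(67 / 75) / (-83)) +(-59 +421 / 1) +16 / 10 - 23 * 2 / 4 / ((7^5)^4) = 6791170372886590088398309 / 18874860592700118836550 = 359.80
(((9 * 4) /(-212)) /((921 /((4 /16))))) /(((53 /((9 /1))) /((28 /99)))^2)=-588 /5530333919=-0.00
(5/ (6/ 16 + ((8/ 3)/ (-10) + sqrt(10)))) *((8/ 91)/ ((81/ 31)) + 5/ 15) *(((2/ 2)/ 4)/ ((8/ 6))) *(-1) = 67625/ 18122706-1352500 *sqrt(10)/ 39265863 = -0.11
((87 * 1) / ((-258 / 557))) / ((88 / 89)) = -1437617 / 7568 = -189.96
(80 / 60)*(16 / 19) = 64 / 57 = 1.12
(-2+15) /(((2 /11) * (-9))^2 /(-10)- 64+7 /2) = -15730 /73529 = -0.21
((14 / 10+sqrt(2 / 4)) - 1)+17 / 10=sqrt(2) / 2+21 / 10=2.81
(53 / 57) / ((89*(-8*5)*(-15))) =53 / 3043800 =0.00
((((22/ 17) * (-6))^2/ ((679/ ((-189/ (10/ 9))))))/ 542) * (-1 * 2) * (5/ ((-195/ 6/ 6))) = -25404192/ 493801295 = -0.05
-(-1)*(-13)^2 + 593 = 762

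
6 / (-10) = -3 / 5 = -0.60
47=47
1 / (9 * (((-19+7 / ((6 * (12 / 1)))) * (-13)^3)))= 8 / 2990117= 0.00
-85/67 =-1.27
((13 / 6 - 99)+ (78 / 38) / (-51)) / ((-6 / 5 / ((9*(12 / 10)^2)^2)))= 547452756 / 40375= 13559.20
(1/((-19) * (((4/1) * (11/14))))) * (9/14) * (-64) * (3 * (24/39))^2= 82944/35321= 2.35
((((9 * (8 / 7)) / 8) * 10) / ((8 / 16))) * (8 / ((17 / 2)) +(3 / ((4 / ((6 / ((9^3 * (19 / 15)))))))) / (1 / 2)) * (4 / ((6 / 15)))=1658600 / 6783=244.52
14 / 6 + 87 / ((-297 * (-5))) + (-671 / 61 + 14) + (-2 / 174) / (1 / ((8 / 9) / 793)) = 184136539 / 34150545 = 5.39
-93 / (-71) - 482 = -34129 / 71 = -480.69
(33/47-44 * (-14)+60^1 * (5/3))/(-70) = -6737/658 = -10.24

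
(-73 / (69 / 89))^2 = 42211009 / 4761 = 8866.00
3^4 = 81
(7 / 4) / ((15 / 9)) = 21 / 20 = 1.05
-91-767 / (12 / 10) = -4381 / 6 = -730.17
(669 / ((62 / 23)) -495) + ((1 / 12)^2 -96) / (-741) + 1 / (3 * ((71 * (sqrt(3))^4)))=-57937094641 / 234855504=-246.69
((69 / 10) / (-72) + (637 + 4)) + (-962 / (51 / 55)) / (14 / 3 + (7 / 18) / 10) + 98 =162870133 / 314160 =518.43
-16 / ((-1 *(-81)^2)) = 16 / 6561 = 0.00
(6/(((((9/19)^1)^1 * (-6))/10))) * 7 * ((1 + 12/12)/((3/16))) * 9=-42560/3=-14186.67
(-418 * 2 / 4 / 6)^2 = 43681 / 36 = 1213.36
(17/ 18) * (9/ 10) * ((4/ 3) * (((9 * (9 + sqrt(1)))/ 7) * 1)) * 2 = 204/ 7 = 29.14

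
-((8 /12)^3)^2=-64 /729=-0.09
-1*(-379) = 379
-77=-77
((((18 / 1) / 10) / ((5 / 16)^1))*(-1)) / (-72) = 2 / 25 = 0.08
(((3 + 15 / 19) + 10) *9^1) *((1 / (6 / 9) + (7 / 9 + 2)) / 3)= 10087 / 57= 176.96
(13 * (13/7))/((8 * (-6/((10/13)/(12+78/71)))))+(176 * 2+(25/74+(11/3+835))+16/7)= 1379619361/1156176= 1193.26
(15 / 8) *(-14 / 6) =-35 / 8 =-4.38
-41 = -41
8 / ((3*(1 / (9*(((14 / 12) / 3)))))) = 28 / 3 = 9.33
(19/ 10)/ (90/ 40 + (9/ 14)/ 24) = 1064/ 1275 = 0.83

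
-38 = -38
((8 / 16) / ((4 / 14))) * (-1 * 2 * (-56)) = 196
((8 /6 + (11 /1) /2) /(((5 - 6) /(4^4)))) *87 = -152192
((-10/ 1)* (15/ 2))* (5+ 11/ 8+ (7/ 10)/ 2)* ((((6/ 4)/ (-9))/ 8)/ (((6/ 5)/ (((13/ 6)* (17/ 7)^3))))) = 429519025/ 1580544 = 271.75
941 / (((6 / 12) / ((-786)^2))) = 1162692072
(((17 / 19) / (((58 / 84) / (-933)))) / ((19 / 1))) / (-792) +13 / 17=6617421 / 7830812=0.85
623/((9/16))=9968/9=1107.56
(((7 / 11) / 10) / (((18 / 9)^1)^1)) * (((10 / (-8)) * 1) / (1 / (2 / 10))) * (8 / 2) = -7 / 220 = -0.03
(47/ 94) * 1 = 0.50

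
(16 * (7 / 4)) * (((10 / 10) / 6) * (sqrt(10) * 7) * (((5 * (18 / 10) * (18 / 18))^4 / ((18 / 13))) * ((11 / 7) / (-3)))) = -81081 * sqrt(10) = -256400.63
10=10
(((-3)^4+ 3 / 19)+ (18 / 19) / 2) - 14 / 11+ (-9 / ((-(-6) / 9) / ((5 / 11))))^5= -844097694085 / 97919008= -8620.37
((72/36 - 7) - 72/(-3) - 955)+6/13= -12162/13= -935.54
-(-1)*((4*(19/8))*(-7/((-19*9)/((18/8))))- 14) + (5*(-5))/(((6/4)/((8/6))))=-2545/72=-35.35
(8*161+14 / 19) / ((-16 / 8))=-12243 / 19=-644.37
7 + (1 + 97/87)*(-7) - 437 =-38698/87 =-444.80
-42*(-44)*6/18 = 616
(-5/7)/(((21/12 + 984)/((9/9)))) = -20/27601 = -0.00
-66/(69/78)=-1716/23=-74.61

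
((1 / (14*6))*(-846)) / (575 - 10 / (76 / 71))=-893 / 50155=-0.02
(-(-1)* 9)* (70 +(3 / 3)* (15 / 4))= 2655 / 4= 663.75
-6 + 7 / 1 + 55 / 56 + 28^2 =44015 / 56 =785.98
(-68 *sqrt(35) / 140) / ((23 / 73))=-1241 *sqrt(35) / 805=-9.12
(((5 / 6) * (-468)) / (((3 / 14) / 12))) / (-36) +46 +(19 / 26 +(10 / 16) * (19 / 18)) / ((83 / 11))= 101437369 / 155376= 652.85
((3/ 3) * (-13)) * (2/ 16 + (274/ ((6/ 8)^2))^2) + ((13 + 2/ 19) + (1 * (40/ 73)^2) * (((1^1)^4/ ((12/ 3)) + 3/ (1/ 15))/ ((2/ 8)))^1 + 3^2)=-202377961224887/ 65610648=-3084529.22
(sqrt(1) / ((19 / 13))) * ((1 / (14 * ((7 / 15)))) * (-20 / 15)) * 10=-1300 / 931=-1.40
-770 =-770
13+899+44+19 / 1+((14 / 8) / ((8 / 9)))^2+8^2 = 1067905 / 1024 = 1042.88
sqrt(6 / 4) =sqrt(6) / 2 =1.22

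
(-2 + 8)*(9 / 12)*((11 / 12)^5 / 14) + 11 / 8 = 1225499 / 774144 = 1.58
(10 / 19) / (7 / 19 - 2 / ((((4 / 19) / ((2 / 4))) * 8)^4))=83886080 / 56244157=1.49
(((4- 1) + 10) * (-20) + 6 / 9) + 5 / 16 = -12433 / 48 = -259.02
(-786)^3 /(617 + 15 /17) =-1031873769 /1313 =-785890.15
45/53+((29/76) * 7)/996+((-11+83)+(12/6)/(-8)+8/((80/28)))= 1512516647/20059440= 75.40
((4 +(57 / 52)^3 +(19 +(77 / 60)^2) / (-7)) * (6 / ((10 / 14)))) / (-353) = -524306123 / 9306492000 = -0.06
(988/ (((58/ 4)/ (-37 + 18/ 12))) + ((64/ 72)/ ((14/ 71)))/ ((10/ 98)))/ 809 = -3099008/ 1055745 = -2.94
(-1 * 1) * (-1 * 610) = 610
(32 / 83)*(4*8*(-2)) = -2048 / 83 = -24.67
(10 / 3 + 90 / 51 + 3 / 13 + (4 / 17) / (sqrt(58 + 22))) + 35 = sqrt(5) / 85 + 26738 / 663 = 40.36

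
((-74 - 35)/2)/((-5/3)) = 32.70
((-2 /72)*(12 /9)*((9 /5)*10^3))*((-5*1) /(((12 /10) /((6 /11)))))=5000 /33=151.52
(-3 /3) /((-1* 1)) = 1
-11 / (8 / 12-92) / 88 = 3 / 2192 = 0.00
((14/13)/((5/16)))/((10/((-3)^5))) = -27216/325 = -83.74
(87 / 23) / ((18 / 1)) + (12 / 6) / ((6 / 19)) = 301 / 46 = 6.54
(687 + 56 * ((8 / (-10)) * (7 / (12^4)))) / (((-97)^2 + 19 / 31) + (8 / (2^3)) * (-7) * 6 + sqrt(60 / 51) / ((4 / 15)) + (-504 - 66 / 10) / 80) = 1361624701783478090 / 18554236905265411473 - 21390235910000 * sqrt(85) / 6184745635088470491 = 0.07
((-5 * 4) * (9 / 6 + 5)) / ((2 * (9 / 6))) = -130 / 3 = -43.33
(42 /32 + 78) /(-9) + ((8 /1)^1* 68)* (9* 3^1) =234867 /16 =14679.19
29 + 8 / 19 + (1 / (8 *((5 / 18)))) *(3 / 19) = 11207 / 380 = 29.49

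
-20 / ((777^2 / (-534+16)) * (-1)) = -40 / 2331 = -0.02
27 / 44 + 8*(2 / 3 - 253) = -266383 / 132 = -2018.05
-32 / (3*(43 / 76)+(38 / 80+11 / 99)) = -218880 / 15619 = -14.01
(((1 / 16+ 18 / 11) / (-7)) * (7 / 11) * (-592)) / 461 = 11063 / 55781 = 0.20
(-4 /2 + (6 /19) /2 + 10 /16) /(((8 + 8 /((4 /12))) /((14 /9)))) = -1295 /21888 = -0.06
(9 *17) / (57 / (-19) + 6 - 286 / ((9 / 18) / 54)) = -51 / 10295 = -0.00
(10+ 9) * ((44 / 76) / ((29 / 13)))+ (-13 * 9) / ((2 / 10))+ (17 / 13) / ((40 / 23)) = -8736101 / 15080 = -579.32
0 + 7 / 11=7 / 11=0.64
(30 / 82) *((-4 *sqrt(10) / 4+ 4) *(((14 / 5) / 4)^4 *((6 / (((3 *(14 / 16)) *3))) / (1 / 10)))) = 2744 / 1025-686 *sqrt(10) / 1025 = 0.56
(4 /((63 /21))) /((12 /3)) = 1 /3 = 0.33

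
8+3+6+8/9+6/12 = 331/18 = 18.39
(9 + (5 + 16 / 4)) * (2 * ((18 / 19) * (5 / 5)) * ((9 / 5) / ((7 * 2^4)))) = 729 / 1330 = 0.55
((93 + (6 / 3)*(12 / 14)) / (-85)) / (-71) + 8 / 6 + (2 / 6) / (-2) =17629 / 14910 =1.18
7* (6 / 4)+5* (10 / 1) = 121 / 2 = 60.50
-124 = -124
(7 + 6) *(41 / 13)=41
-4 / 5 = -0.80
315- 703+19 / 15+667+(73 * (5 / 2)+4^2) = 14363 / 30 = 478.77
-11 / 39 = -0.28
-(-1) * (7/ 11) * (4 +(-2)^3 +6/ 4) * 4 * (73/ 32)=-14.52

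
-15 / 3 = -5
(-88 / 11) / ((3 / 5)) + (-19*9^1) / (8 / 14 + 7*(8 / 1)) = -2159 / 132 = -16.36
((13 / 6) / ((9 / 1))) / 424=13 / 22896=0.00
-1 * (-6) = 6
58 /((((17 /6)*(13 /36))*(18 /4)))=2784 /221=12.60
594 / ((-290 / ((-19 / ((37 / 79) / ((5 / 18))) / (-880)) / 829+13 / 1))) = -3789714999 / 142322720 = -26.63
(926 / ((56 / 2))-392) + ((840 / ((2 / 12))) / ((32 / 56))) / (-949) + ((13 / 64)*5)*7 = -153527995 / 425152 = -361.11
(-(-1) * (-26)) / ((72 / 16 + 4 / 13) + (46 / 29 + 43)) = -19604 / 37243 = -0.53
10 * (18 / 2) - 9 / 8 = 711 / 8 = 88.88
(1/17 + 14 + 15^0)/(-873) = -256/14841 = -0.02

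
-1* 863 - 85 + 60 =-888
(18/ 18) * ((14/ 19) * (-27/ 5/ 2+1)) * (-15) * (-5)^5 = -1115625/ 19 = -58717.11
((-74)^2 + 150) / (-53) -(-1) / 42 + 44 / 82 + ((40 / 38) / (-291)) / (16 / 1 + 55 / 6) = -2681865146951 / 25398688938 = -105.59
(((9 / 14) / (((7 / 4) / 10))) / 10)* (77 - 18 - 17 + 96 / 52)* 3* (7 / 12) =2565 / 91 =28.19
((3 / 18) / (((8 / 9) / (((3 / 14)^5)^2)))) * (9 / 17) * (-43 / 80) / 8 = -68555889 / 50353450338222080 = -0.00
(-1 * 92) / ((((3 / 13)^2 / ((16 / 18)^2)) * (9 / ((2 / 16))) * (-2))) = 62192 / 6561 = 9.48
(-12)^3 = -1728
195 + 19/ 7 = 1384/ 7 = 197.71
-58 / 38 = -29 / 19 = -1.53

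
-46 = -46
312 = 312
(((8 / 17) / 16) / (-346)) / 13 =-1 / 152932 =-0.00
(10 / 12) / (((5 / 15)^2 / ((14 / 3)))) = 35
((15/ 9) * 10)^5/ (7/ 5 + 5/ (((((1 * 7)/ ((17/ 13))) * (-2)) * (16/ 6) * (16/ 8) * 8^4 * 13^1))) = 242278400000000000/ 263753647551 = 918578.39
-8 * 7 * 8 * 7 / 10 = -1568 / 5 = -313.60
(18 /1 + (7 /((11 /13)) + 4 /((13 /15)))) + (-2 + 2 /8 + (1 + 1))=17811 /572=31.14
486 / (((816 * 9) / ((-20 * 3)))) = -135 / 34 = -3.97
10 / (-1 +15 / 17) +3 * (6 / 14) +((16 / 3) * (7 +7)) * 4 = 4514 / 21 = 214.95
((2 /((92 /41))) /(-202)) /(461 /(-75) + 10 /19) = 0.00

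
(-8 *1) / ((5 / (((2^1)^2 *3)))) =-96 / 5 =-19.20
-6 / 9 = -2 / 3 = -0.67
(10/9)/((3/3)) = 10/9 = 1.11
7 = 7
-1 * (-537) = 537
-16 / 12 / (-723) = 4 / 2169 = 0.00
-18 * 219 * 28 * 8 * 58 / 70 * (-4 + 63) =-215832384 / 5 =-43166476.80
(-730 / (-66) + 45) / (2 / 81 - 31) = -49950 / 27599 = -1.81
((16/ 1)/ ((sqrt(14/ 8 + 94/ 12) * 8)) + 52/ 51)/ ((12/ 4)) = 4 * sqrt(345)/ 345 + 52/ 153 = 0.56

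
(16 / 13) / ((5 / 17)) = 272 / 65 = 4.18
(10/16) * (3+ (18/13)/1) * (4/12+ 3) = 475/52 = 9.13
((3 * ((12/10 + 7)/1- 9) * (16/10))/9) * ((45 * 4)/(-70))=192/175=1.10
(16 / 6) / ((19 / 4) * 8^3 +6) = 4 / 3657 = 0.00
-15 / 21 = -5 / 7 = -0.71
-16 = -16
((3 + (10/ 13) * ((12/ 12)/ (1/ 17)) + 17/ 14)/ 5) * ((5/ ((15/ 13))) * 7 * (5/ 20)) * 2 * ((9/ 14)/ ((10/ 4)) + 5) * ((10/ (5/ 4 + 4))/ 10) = 52.52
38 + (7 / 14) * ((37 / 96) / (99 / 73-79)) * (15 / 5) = 13781875 / 362752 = 37.99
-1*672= -672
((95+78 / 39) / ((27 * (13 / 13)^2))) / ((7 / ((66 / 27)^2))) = 46948 / 15309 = 3.07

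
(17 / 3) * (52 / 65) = 68 / 15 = 4.53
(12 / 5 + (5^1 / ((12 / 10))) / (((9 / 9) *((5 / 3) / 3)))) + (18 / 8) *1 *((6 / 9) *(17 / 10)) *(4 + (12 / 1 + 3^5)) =13407 / 20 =670.35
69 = 69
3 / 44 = 0.07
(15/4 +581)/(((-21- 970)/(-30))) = 35085/1982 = 17.70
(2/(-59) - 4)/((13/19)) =-4522/767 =-5.90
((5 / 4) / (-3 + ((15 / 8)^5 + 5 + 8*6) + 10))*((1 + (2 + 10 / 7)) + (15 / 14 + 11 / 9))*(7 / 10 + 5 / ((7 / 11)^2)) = 528078848 / 400641885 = 1.32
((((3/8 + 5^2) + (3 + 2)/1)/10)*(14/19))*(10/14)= 243/152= 1.60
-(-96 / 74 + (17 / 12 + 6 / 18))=-67 / 148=-0.45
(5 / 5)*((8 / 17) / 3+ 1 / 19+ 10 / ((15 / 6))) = 4079 / 969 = 4.21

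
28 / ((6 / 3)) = 14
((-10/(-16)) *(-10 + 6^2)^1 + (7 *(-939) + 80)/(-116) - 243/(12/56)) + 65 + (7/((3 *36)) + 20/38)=-59280961/59508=-996.18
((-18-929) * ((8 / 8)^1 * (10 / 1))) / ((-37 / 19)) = 179930 / 37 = 4862.97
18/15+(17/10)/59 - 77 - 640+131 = -69003/118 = -584.77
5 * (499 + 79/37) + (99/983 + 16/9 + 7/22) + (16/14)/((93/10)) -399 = 3295761412109/1562716386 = 2109.00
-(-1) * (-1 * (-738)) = 738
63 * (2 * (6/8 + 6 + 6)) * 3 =9639/2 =4819.50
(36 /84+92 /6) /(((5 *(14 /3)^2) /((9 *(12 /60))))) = 0.26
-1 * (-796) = 796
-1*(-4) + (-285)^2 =81229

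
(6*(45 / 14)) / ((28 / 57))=7695 / 196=39.26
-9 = -9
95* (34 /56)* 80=32300 /7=4614.29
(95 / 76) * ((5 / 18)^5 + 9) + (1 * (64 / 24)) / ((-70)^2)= 104186615473 / 9258883200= 11.25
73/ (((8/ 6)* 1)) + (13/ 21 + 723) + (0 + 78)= 71935/ 84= 856.37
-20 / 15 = -4 / 3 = -1.33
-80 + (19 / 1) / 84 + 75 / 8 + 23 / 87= -341695 / 4872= -70.13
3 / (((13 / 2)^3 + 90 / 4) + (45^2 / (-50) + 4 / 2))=24 / 2069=0.01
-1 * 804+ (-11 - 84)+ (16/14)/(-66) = -207673/231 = -899.02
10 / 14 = 5 / 7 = 0.71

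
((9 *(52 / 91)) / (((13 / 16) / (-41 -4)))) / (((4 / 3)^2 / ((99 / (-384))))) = 120285 / 2912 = 41.31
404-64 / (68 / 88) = 5460 / 17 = 321.18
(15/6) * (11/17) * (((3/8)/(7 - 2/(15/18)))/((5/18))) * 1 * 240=44550/391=113.94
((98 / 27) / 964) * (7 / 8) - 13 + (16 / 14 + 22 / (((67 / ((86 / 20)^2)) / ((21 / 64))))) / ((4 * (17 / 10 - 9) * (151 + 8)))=-196434691488017 / 15113405986560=-13.00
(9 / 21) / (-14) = -3 / 98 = -0.03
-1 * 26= -26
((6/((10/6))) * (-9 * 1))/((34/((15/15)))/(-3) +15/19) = 3.07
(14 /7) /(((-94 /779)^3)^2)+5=223474563534133961 /344934890528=647874.63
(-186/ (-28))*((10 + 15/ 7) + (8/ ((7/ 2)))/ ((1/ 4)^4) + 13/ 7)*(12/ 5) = 9552.05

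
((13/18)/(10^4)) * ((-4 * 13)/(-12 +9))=169/135000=0.00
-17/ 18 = -0.94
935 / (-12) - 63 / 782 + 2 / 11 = -4016209 / 51612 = -77.82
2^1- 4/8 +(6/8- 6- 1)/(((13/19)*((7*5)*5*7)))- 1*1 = 1255/2548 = 0.49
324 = 324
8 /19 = 0.42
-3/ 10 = -0.30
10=10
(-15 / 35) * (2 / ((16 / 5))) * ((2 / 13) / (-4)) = 15 / 1456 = 0.01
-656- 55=-711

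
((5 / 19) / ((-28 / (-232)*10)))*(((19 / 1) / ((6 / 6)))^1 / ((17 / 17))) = 29 / 7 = 4.14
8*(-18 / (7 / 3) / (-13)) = 432 / 91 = 4.75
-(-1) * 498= 498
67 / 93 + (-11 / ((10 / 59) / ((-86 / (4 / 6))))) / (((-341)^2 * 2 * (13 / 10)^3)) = 51336509 / 69673461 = 0.74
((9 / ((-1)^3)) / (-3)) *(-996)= -2988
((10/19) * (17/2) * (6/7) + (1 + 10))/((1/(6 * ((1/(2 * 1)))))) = 5919/133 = 44.50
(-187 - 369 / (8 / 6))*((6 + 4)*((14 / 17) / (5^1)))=-12985 / 17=-763.82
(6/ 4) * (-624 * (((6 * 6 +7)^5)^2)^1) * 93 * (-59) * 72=7991491855103947519932096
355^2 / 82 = 1536.89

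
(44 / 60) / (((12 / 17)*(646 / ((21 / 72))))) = 77 / 164160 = 0.00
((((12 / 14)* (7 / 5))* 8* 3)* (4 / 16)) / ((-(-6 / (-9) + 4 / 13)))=-702 / 95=-7.39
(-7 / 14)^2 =1 / 4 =0.25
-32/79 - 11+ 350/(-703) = -661053/55537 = -11.90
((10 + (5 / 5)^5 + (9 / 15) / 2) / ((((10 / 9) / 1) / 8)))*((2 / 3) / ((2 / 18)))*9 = 109836 / 25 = 4393.44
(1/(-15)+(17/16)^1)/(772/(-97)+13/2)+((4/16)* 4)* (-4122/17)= -140377231/577320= -243.15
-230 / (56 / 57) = -6555 / 28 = -234.11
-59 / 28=-2.11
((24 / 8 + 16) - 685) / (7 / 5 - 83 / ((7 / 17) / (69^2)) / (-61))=-710955 / 16795922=-0.04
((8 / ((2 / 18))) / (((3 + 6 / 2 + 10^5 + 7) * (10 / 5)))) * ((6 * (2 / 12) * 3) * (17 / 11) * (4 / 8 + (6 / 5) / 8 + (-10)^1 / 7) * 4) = -200124 / 38505005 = -0.01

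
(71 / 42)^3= 357911 / 74088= 4.83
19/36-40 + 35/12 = -329/9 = -36.56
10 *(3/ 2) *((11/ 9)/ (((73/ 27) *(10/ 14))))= 693/ 73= 9.49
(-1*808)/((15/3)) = -808/5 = -161.60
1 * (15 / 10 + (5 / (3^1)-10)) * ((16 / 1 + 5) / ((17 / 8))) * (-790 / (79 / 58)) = 665840 / 17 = 39167.06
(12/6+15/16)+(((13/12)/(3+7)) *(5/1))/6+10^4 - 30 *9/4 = 357679/36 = 9935.53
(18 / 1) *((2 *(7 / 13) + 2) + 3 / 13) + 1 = 60.54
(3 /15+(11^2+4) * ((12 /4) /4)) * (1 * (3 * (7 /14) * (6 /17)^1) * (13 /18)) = 24427 /680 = 35.92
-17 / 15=-1.13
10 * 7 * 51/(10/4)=1428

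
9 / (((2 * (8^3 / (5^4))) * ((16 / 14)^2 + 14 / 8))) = 275625 / 153344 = 1.80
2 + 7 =9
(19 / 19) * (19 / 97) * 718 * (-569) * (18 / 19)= -7353756 / 97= -75811.92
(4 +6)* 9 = 90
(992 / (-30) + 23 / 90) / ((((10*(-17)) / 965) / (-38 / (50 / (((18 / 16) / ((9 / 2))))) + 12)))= 673086149 / 306000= 2199.63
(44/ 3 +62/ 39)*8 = 5072/ 39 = 130.05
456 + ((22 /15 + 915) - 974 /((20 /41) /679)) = -8126321 /6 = -1354386.83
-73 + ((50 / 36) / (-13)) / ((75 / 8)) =-73.01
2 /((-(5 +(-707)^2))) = -1 /249927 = -0.00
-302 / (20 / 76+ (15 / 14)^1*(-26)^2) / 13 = -40166 / 1252745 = -0.03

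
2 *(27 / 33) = 18 / 11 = 1.64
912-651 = 261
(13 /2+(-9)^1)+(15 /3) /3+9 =49 /6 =8.17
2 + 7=9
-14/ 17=-0.82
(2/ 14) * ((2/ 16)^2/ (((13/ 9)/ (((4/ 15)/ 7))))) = 3/ 50960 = 0.00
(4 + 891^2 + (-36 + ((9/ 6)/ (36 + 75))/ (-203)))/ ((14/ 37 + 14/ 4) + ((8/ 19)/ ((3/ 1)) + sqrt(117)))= -11522211404315139/ 364237197121 + 8601384172627206* sqrt(13)/ 364237197121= 53510.52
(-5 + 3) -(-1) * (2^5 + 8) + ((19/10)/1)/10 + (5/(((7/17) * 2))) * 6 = 52233/700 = 74.62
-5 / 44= -0.11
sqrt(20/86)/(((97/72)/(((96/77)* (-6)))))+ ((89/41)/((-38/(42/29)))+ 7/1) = 156268/22591 - 41472* sqrt(430)/321167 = 4.24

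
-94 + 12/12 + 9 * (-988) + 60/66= -98825/11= -8984.09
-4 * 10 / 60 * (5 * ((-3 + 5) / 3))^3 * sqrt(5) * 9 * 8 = -3975.23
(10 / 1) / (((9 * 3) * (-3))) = -10 / 81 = -0.12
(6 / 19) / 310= 3 / 2945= 0.00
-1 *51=-51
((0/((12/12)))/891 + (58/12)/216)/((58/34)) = 17/1296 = 0.01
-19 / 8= -2.38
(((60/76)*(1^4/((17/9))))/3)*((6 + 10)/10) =72/323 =0.22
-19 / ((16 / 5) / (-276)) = 6555 / 4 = 1638.75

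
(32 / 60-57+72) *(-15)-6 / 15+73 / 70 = -3253 / 14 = -232.36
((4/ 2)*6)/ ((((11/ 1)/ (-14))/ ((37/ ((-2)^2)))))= -1554/ 11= -141.27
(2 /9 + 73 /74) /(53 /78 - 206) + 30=10663897 /355533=29.99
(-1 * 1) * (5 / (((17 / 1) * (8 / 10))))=-0.37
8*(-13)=-104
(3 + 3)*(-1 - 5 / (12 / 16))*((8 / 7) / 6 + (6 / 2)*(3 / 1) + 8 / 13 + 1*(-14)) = 52670 / 273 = 192.93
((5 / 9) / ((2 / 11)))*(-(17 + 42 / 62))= -54.01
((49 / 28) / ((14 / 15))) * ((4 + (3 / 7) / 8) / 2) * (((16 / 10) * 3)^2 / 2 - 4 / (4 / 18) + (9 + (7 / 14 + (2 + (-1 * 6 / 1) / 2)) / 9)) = 251743 / 26880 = 9.37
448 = 448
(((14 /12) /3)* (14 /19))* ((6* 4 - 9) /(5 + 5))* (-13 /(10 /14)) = -4459 /570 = -7.82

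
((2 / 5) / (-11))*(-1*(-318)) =-636 / 55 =-11.56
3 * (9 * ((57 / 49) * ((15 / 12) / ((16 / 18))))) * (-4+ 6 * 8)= 761805 / 392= 1943.38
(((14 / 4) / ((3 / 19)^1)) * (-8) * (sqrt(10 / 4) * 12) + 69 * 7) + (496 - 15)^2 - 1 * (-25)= 228504.34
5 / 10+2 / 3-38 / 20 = -11 / 15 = -0.73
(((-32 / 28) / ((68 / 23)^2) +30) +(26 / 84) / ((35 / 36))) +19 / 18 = 19909558 / 637245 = 31.24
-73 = -73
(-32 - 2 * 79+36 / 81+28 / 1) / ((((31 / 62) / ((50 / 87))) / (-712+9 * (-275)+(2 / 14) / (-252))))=204354938150 / 345303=591813.39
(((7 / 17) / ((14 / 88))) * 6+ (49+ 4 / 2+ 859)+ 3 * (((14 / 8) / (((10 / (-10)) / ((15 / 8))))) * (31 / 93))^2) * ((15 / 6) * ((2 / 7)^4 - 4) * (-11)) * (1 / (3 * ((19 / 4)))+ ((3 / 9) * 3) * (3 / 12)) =32668.38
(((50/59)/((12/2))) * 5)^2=15625/31329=0.50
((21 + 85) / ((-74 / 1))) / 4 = -53 / 148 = -0.36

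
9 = 9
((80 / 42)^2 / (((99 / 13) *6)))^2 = 108160000 / 17154974529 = 0.01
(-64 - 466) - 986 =-1516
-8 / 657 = -0.01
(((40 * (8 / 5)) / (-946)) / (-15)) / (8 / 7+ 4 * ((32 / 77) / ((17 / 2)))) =476 / 141255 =0.00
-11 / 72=-0.15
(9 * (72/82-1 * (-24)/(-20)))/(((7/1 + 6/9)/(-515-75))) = 210276/943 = 222.99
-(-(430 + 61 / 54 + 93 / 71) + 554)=-121.56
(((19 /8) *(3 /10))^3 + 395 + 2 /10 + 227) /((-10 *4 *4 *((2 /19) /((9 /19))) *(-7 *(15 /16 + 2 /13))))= 37293936381 /16271360000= 2.29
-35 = -35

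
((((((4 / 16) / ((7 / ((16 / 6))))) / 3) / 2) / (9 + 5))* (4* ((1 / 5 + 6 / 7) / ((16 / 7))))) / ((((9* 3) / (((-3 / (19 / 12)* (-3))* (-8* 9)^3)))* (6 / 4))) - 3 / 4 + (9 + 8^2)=-700657 / 18620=-37.63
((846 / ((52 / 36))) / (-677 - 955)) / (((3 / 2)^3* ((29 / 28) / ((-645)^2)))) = -273744450 / 6409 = -42712.51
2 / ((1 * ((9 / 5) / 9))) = 10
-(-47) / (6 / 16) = 376 / 3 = 125.33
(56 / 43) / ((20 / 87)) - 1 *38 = -6952 / 215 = -32.33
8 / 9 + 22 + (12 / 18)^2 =70 / 3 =23.33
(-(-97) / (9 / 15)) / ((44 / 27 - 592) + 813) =4365 / 6011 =0.73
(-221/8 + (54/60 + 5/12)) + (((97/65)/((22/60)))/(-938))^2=-14200120556053/539757898680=-26.31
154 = 154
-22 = -22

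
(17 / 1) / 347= 0.05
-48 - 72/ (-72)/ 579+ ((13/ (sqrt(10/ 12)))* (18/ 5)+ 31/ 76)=-2094167/ 44004+ 234* sqrt(30)/ 25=3.68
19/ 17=1.12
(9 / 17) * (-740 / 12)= -555 / 17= -32.65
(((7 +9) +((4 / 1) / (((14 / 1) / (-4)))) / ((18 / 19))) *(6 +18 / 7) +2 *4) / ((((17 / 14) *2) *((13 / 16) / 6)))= 634112 / 1547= 409.90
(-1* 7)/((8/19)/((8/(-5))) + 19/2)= -266/351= -0.76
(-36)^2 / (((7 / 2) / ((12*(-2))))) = -62208 / 7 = -8886.86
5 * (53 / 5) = 53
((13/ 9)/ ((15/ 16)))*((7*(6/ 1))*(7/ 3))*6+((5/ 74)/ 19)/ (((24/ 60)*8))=917118053/ 1012320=905.96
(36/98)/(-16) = -0.02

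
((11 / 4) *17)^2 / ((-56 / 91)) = -454597 / 128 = -3551.54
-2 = -2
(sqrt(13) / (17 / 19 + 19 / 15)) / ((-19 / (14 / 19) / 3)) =-45 * sqrt(13) / 836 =-0.19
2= 2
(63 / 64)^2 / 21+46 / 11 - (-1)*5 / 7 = 1558745 / 315392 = 4.94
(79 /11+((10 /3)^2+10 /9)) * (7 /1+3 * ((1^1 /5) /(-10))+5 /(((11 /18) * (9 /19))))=8527319 /18150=469.82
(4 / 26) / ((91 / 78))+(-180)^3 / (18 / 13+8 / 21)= -72442185108 / 21931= -3303186.59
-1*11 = -11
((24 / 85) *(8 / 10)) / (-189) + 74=1981318 / 26775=74.00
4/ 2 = 2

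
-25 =-25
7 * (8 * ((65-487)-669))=-61096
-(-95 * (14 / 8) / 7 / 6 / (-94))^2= -9025 / 5089536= -0.00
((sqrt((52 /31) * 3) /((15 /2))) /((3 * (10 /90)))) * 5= 4 * sqrt(1209) /31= 4.49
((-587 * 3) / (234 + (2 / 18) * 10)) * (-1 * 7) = 110943 / 2116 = 52.43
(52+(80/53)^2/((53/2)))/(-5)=-7754404/744385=-10.42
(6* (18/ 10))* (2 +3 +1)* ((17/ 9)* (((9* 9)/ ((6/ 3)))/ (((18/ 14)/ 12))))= 231336/ 5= 46267.20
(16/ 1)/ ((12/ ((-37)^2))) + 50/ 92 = 251971/ 138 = 1825.88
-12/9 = -4/3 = -1.33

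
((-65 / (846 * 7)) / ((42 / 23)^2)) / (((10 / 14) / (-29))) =199433 / 1492344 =0.13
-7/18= -0.39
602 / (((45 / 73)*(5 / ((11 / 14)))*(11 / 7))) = 97.66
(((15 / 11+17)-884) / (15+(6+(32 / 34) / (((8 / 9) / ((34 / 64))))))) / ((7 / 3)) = -17.21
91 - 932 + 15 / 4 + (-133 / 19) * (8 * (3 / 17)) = -57605 / 68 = -847.13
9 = 9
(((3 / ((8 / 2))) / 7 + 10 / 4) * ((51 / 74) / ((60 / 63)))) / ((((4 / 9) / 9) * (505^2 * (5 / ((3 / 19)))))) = 2714067 / 573704240000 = 0.00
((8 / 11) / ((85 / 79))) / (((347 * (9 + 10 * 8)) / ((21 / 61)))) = 13272 / 1761411905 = 0.00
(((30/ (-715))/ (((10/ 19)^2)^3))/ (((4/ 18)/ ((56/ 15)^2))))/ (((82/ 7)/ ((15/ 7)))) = -22.65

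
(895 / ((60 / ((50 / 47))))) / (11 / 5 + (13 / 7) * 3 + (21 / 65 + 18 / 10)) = 2036125 / 1269564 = 1.60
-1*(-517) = 517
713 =713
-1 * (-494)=494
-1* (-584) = 584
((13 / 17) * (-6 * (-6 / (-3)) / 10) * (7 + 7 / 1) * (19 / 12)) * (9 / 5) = -15561 / 425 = -36.61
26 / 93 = 0.28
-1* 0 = 0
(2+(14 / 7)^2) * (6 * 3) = 108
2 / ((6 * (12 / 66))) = 11 / 6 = 1.83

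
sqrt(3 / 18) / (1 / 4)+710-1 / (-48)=2 * sqrt(6) / 3+34081 / 48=711.65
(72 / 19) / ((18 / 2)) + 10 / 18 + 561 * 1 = 96098 / 171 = 561.98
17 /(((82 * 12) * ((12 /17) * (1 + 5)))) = 289 /70848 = 0.00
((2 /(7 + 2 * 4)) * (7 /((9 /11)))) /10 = 77 /675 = 0.11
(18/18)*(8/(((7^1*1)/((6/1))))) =48/7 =6.86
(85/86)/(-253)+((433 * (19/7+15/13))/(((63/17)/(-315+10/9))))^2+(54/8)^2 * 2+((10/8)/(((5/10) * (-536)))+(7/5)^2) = 15621388722977522127672912583/776198274946894800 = 20125513322.03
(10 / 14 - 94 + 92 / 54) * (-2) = 34618 / 189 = 183.16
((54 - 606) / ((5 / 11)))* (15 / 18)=-1012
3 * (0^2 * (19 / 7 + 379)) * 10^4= 0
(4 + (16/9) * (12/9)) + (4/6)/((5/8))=1004/135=7.44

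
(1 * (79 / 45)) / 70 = 79 / 3150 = 0.03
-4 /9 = -0.44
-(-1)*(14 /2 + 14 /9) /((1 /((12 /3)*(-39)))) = -4004 /3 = -1334.67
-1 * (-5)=5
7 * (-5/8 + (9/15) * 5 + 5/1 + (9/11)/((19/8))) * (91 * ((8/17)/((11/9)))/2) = 946.65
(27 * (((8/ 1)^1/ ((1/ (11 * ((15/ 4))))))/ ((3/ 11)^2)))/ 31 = 119790/ 31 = 3864.19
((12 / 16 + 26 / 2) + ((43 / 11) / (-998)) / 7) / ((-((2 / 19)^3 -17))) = 4831431587 / 5973239580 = 0.81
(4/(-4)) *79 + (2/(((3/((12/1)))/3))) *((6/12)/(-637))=-50335/637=-79.02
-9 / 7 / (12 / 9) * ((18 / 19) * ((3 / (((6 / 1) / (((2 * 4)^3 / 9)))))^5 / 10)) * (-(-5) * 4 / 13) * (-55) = 60473139527680 / 420147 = 143933288.89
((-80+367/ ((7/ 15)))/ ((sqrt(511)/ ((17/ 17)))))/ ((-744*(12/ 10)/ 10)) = -123625*sqrt(511)/ 7983864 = -0.35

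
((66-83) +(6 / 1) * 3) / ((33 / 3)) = 1 / 11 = 0.09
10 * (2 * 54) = 1080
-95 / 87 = -1.09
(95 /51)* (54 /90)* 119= 133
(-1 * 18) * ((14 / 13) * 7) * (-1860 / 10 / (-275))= -328104 / 3575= -91.78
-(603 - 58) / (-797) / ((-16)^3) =-545 / 3264512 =-0.00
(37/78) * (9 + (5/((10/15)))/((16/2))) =1961/416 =4.71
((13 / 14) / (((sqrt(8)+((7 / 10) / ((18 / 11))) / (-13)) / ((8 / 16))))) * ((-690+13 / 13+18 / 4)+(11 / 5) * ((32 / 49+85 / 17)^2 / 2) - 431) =-92321016503040 * sqrt(2) / 736127624897 - 216993842208 / 105161089271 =-179.43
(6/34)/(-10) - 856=-145523/170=-856.02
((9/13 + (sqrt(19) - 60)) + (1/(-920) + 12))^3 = -185755119073608397/1710777536000 + 963150843307 * sqrt(19)/143041600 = -79229.31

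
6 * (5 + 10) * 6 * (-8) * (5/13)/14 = -10800/91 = -118.68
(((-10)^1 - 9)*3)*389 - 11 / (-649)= -1308206 / 59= -22172.98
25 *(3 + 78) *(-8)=-16200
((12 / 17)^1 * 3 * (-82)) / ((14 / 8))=-11808 / 119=-99.23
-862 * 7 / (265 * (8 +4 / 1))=-3017 / 1590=-1.90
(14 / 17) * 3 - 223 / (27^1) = -2657 / 459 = -5.79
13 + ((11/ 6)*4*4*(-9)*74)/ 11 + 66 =-1697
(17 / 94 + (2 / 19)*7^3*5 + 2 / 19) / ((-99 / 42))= -2260517 / 29469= -76.71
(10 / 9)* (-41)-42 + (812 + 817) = 13873 / 9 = 1541.44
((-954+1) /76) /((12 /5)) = -4765 /912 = -5.22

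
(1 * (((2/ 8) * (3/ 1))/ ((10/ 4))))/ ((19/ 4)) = 6/ 95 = 0.06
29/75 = 0.39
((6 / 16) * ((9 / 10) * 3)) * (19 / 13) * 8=1539 / 130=11.84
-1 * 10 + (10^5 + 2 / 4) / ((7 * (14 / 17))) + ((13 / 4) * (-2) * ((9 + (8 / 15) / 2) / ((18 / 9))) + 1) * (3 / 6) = 101856107 / 5880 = 17322.47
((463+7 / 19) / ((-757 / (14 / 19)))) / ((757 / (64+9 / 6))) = -8073268 / 206870689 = -0.04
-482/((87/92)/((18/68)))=-134.92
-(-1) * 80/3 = 80/3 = 26.67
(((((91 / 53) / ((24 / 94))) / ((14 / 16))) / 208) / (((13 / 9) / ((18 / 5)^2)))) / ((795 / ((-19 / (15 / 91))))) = -168777 / 3511250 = -0.05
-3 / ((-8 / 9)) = 3.38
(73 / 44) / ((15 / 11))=73 / 60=1.22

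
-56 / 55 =-1.02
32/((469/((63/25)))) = 0.17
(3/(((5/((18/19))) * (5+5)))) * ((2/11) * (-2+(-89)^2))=427626/5225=81.84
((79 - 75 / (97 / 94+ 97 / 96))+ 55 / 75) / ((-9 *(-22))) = 594514 / 2736855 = 0.22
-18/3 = -6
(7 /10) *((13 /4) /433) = 91 /17320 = 0.01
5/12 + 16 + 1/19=3755/228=16.47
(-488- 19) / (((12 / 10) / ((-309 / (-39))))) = -6695 / 2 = -3347.50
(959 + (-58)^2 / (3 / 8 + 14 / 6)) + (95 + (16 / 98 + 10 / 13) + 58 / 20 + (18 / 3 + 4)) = 14714221 / 6370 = 2309.92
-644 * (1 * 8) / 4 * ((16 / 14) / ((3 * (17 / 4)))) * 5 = -29440 / 51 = -577.25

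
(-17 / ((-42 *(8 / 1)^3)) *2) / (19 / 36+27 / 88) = 0.00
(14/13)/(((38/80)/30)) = 16800/247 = 68.02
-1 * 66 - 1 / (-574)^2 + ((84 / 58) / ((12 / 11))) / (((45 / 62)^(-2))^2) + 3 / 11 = -50752291372445273 / 776517468749792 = -65.36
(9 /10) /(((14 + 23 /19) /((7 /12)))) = 399 /11560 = 0.03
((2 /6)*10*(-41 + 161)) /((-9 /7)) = -2800 /9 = -311.11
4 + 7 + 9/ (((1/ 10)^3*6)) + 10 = 1521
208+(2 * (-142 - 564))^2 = 1993952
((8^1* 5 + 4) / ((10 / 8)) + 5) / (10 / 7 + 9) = 3.85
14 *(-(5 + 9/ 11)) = -896/ 11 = -81.45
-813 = -813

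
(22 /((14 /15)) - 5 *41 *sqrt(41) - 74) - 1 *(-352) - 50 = 1761 /7 - 205 *sqrt(41) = -1061.07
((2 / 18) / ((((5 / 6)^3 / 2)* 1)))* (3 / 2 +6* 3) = 936 / 125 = 7.49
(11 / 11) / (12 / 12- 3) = -1 / 2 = -0.50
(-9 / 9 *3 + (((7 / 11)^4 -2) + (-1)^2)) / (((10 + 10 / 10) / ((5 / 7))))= -280815 / 1127357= -0.25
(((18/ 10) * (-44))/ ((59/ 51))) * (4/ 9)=-8976/ 295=-30.43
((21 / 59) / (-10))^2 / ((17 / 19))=8379 / 5917700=0.00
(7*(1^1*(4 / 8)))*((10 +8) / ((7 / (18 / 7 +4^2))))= 1170 / 7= 167.14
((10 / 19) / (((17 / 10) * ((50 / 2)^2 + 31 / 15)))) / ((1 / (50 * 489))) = 18337500 / 1519069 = 12.07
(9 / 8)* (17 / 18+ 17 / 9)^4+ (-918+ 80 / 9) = -963775 / 1152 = -836.61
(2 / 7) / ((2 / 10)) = 10 / 7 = 1.43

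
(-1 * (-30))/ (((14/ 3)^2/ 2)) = 135/ 49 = 2.76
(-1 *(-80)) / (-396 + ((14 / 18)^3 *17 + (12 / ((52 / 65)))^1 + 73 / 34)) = -396576 / 1838399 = -0.22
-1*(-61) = 61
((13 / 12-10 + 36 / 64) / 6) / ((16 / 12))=-401 / 384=-1.04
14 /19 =0.74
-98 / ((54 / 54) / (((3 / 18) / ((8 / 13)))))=-637 / 24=-26.54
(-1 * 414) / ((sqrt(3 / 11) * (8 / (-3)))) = 207 * sqrt(33) / 4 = 297.28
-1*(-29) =29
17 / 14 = 1.21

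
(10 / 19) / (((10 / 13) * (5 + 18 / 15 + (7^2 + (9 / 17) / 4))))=4420 / 357447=0.01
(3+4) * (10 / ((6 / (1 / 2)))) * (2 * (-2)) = -70 / 3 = -23.33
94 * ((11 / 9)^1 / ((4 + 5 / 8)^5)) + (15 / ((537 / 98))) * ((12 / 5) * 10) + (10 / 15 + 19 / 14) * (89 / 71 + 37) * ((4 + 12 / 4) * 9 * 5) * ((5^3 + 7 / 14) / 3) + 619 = 8097071837828279086 / 7931631145617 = 1020858.34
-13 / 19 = -0.68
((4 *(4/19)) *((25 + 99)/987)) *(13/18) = 0.08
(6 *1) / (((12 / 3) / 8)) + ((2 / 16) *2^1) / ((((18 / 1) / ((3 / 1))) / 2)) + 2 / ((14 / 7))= 13.08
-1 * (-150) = 150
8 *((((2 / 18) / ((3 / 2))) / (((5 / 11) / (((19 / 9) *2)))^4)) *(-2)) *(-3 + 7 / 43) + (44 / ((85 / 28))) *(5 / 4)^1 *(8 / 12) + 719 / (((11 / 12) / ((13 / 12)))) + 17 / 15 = 23055505502112448 / 890274391875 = 25897.08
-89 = -89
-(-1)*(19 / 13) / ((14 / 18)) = 171 / 91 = 1.88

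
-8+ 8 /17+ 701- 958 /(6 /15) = -28926 /17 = -1701.53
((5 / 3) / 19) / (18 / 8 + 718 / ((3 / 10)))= 20 / 546193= 0.00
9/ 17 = 0.53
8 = 8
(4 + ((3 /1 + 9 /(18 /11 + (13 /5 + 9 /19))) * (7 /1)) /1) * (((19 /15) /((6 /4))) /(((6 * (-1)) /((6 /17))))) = -717763 /376533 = -1.91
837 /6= 279 /2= 139.50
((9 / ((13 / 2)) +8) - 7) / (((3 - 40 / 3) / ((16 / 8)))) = -6 / 13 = -0.46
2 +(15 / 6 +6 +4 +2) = 33 / 2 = 16.50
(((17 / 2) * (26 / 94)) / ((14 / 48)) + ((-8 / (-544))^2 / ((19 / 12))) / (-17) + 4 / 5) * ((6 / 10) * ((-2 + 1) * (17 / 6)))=-5442498553 / 361307800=-15.06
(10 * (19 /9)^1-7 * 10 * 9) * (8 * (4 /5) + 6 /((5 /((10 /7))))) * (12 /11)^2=-4980224 /847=-5879.84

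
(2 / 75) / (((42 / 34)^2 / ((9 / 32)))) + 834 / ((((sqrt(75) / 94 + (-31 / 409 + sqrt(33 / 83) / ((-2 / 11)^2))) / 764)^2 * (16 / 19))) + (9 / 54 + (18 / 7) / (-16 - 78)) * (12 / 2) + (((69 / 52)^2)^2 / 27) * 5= 1786854715883 / 1262898873600 + 23545335621926121696096 / (-483724 + 339470 * sqrt(3) + 2325983 * sqrt(2739))^2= 1586195.07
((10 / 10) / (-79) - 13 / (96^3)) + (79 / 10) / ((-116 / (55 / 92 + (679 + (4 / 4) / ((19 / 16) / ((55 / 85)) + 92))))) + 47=300972531604601 / 427732940390400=0.70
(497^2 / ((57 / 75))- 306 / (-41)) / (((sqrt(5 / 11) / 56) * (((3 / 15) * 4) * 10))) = 1772330273 * sqrt(55) / 3895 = 3374570.75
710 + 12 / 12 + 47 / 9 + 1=6455 / 9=717.22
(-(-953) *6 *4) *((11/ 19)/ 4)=62898/ 19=3310.42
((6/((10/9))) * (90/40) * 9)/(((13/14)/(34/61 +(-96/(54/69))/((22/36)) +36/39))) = -2660750127/113399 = -23463.61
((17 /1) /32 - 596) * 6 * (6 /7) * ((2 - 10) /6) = 57165 /14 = 4083.21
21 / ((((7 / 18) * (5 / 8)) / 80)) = 6912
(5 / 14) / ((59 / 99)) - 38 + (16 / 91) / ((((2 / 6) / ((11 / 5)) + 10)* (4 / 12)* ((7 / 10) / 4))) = -186859325 / 5036122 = -37.10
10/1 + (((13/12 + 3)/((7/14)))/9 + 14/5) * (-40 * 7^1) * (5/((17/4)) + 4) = -2461874/459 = -5363.56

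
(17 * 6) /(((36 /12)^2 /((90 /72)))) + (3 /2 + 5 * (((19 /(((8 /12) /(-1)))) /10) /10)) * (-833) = -5797 /120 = -48.31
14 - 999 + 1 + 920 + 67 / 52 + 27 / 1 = -1857 / 52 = -35.71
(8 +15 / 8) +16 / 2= 143 / 8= 17.88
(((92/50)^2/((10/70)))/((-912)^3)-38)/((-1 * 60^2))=4503893763703/426684672000000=0.01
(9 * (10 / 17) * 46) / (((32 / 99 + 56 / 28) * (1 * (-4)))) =-891 / 34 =-26.21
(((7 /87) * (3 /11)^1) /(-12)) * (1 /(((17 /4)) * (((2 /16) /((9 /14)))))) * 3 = -36 /5423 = -0.01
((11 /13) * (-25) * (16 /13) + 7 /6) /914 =-25217 /926796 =-0.03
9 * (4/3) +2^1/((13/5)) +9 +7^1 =28.77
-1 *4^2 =-16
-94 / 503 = -0.19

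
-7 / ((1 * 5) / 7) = -49 / 5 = -9.80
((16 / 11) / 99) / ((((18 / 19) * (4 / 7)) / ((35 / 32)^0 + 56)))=5054 / 3267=1.55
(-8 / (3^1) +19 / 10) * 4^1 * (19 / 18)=-437 / 135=-3.24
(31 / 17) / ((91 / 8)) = 248 / 1547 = 0.16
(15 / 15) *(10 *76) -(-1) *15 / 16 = 12175 / 16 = 760.94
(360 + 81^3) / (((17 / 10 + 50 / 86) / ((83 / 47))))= 2108886410 / 5123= 411650.68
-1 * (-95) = 95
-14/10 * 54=-75.60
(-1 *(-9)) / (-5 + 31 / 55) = -495 / 244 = -2.03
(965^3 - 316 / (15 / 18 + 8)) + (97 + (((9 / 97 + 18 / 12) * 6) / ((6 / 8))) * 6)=4619868462438 / 5141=898632262.68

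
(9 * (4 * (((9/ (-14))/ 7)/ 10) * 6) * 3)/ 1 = -1458/ 245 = -5.95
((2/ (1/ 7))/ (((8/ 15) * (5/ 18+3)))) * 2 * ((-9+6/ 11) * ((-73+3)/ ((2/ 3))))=14218.68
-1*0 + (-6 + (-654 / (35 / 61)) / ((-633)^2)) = -28061528 / 4674705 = -6.00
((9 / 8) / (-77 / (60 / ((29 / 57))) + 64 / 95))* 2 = 7695 / 71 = 108.38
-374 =-374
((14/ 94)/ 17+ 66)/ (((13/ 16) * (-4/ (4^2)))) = -259648/ 799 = -324.97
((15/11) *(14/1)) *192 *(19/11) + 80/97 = 74319440/11737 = 6332.06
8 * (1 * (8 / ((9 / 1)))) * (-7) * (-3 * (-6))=-896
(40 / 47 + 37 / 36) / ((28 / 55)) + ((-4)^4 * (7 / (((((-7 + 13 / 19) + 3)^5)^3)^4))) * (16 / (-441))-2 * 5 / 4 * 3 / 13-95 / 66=10355033751213740553899832574712337974164155249605189690582383675285591384213503658671984828664881906428562237646499 / 6184824700581367636421915216601015776491427221606899738054426462062715356307957854591928553735393636828554855337968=1.67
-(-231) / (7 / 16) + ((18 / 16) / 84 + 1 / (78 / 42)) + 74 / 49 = 10804785 / 20384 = 530.06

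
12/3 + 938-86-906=-50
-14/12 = -7/6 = -1.17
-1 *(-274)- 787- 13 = -526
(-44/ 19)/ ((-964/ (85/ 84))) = 935/ 384636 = 0.00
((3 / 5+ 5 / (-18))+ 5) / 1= 479 / 90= 5.32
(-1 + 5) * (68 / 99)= 2.75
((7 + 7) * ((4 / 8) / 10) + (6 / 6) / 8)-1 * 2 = -47 / 40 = -1.18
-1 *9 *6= -54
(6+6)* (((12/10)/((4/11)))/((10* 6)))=33/50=0.66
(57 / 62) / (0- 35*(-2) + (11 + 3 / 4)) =38 / 3379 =0.01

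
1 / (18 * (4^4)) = 1 / 4608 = 0.00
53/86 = 0.62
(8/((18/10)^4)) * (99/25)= 2200/729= 3.02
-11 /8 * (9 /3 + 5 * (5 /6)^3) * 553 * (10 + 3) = -100667567 /1728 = -58256.69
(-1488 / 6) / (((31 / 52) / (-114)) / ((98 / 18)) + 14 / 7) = -24012352 / 193555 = -124.06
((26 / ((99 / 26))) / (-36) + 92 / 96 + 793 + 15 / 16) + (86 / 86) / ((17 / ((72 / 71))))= 13675528949 / 17206992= 794.77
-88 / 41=-2.15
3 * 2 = 6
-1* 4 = -4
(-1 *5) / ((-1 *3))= 5 / 3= 1.67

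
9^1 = 9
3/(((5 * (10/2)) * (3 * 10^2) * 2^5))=1/80000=0.00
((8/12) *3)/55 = 2/55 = 0.04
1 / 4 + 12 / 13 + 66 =67.17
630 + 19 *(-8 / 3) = 1738 / 3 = 579.33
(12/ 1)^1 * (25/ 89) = 300/ 89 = 3.37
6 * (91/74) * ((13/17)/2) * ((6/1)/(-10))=-10647/6290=-1.69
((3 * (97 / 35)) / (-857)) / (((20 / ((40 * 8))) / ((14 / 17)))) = -9312 / 72845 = -0.13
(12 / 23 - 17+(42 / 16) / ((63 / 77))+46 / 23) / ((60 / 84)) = -15.78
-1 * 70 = -70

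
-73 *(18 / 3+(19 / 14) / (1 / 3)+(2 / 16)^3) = -2635519 / 3584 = -735.36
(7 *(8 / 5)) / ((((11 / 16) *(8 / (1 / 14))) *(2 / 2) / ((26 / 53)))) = 208 / 2915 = 0.07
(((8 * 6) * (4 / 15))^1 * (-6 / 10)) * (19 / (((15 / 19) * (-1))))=23104 / 125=184.83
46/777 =0.06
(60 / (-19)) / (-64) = 15 / 304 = 0.05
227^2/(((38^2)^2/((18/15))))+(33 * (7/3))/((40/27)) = 135545973/2606420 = 52.00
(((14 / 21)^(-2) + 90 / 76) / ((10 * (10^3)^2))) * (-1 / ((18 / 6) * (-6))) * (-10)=-29 / 152000000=-0.00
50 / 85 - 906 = -15392 / 17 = -905.41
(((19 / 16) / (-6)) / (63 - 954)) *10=0.00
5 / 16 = 0.31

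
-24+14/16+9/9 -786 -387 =-9561/8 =-1195.12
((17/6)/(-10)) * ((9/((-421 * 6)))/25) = 17/421000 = 0.00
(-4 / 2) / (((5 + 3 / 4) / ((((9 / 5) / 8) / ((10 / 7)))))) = -0.05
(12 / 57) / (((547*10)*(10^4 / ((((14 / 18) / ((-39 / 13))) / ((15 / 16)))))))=-14 / 13153640625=-0.00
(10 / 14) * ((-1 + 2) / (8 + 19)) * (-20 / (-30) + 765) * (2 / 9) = 22970 / 5103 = 4.50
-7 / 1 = -7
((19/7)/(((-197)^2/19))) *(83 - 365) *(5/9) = -169670/814989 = -0.21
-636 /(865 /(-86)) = 54696 /865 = 63.23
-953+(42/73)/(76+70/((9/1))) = -26227324/27521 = -952.99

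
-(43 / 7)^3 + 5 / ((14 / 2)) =-79262 / 343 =-231.08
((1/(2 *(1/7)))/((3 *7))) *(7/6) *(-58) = -203/18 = -11.28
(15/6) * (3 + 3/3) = 10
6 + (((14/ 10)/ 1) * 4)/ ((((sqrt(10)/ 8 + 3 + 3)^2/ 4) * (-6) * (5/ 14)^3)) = 78675968 * sqrt(10)/ 822255625 + 9111345314/ 2466766875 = 4.00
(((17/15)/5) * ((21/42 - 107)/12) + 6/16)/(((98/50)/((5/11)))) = -2455/6468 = -0.38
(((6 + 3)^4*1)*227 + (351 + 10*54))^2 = 2220809296644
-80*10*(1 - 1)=0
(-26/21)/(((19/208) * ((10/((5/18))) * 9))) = -1352/32319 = -0.04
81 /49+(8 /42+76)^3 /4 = 1024015309 /9261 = 110572.87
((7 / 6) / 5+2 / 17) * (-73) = -13067 / 510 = -25.62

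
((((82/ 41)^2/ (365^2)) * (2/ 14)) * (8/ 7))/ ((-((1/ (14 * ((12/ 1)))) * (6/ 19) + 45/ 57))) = -2432/ 392614075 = -0.00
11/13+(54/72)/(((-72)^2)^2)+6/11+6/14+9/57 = 1348028467787/681485156352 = 1.98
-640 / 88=-7.27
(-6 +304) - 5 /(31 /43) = 9023 /31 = 291.06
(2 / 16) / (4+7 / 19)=0.03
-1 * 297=-297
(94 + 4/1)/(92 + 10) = 49/51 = 0.96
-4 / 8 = -0.50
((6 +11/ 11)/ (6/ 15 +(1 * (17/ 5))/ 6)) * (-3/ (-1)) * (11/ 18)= 385/ 29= 13.28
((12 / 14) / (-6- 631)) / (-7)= 6 / 31213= 0.00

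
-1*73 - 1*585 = -658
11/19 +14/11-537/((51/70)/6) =-15706041/3553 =-4420.50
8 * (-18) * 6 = -864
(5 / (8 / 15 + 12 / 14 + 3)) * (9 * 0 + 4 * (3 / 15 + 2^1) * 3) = 13860 / 461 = 30.07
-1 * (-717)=717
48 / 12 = 4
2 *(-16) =-32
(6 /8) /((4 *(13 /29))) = 87 /208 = 0.42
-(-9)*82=738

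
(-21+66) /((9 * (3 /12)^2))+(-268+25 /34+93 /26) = -40595 /221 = -183.69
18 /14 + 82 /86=674 /301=2.24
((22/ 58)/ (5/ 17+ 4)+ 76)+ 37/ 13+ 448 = 14501764/ 27521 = 526.93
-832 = -832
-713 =-713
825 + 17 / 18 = 14867 / 18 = 825.94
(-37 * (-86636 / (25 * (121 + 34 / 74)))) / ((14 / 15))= 29651171 / 26215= 1131.08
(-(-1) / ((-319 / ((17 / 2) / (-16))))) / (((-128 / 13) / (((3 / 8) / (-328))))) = 0.00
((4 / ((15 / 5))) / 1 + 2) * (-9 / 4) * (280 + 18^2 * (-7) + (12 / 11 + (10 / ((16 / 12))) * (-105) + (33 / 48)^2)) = 117171075 / 5632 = 20804.52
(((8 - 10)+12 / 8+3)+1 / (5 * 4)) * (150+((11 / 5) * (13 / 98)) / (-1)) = 3741207 / 9800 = 381.76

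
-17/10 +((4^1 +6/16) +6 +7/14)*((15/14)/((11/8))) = 2608/385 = 6.77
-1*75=-75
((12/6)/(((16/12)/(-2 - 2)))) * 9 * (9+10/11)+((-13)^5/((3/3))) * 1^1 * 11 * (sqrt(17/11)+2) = -13246336.50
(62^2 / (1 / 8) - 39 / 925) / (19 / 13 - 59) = -369792293 / 691900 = -534.46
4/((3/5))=20/3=6.67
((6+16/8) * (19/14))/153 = 76/1071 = 0.07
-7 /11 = -0.64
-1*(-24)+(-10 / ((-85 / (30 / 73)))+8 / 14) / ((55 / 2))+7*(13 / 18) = 250075379 / 8600130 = 29.08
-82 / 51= -1.61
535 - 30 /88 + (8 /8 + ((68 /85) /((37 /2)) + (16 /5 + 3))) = 882217 /1628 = 541.90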